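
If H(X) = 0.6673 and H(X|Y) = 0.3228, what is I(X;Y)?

I(X;Y) = H(X) - H(X|Y)
I(X;Y) = 0.6673 - 0.3228 = 0.3445 bits


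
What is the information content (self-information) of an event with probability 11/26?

Information content I(x) = -log₂(p(x))
I = -log₂(11/26) = -log₂(0.4231)
I = 1.2410 bits


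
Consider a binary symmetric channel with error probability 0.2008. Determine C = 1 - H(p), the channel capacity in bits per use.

For BSC with error probability p:
C = 1 - H(p) where H(p) is binary entropy
H(0.2008) = -0.2008 × log₂(0.2008) - 0.7992 × log₂(0.7992)
H(p) = 0.7235
C = 1 - 0.7235 = 0.2765 bits/use


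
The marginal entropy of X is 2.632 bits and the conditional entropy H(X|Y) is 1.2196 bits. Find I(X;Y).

I(X;Y) = H(X) - H(X|Y)
I(X;Y) = 2.632 - 1.2196 = 1.4124 bits


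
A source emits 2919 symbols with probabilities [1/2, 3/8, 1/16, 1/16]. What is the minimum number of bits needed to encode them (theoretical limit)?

Entropy H = 1.5306 bits/symbol
Minimum bits = H × n = 1.5306 × 2919
= 4467.94 bits


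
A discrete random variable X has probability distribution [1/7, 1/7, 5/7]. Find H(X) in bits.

H(X) = -Σ p(x) log₂ p(x)
  -1/7 × log₂(1/7) = 0.4011
  -1/7 × log₂(1/7) = 0.4011
  -5/7 × log₂(5/7) = 0.3467
H(X) = 1.1488 bits


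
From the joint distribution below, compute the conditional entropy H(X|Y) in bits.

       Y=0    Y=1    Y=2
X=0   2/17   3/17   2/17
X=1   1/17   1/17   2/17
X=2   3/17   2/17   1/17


H(X|Y) = Σ_y p(y) H(X|Y=y)
  p(Y=0) = 6/17, H(X|Y=0) = 1.4591
  p(Y=1) = 6/17, H(X|Y=1) = 1.4591
  p(Y=2) = 5/17, H(X|Y=2) = 1.5219
H(X|Y) = 0.3529×1.4591 + 0.3529×1.4591 + 0.2941×1.5219 = 1.4776 bits


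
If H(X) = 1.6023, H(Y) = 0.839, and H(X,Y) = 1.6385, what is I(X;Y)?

I(X;Y) = H(X) + H(Y) - H(X,Y)
I(X;Y) = 1.6023 + 0.839 - 1.6385 = 0.8028 bits


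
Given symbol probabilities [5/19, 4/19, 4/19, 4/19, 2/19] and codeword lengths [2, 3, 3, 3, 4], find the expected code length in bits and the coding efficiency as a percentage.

Average length L = Σ p_i × l_i = 2.8421 bits
Entropy H = 2.2685 bits
Efficiency η = H/L × 100% = 79.82%


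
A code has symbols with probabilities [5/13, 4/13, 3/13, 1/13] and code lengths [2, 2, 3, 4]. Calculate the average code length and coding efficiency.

Average length L = Σ p_i × l_i = 2.3846 bits
Entropy H = 1.8262 bits
Efficiency η = H/L × 100% = 76.58%


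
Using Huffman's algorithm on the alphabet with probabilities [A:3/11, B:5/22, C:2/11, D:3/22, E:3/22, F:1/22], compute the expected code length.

Huffman tree construction:
Combine smallest probabilities repeatedly
Resulting codes:
  A: 10 (length 2)
  B: 01 (length 2)
  C: 111 (length 3)
  D: 001 (length 3)
  E: 110 (length 3)
  F: 000 (length 3)
Average length = Σ p(s) × length(s) = 2.5000 bits


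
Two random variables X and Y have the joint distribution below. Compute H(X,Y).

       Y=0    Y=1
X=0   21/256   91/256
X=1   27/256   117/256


H(X,Y) = -Σ p(x,y) log₂ p(x,y)
  p(0,0)=21/256: -0.0820 × log₂(0.0820) = 0.2959
  p(0,1)=91/256: -0.3555 × log₂(0.3555) = 0.5304
  p(1,0)=27/256: -0.1055 × log₂(0.1055) = 0.3423
  p(1,1)=117/256: -0.4570 × log₂(0.4570) = 0.5163
H(X,Y) = 1.6849 bits


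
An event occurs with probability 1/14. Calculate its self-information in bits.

Information content I(x) = -log₂(p(x))
I = -log₂(1/14) = -log₂(0.0714)
I = 3.8074 bits


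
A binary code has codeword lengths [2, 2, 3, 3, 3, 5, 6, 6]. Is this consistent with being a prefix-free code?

Kraft inequality: Σ 2^(-l_i) ≤ 1 for prefix-free code
Calculating: 2^(-2) + 2^(-2) + 2^(-3) + 2^(-3) + 2^(-3) + 2^(-5) + 2^(-6) + 2^(-6)
= 0.25 + 0.25 + 0.125 + 0.125 + 0.125 + 0.03125 + 0.015625 + 0.015625
= 0.9375
Since 0.9375 ≤ 1, prefix-free code exists


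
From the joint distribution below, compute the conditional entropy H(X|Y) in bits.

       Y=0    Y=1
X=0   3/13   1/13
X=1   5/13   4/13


H(X|Y) = Σ_y p(y) H(X|Y=y)
  p(Y=0) = 8/13, H(X|Y=0) = 0.9544
  p(Y=1) = 5/13, H(X|Y=1) = 0.7219
H(X|Y) = 0.6154×0.9544 + 0.3846×0.7219 = 0.8650 bits


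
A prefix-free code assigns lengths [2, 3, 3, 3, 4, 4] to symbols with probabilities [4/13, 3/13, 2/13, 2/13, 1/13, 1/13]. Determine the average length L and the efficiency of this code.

Average length L = Σ p_i × l_i = 2.8462 bits
Entropy H = 2.4116 bits
Efficiency η = H/L × 100% = 84.73%


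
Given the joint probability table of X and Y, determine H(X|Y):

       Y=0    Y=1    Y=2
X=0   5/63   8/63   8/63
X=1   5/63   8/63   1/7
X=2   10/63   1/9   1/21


H(X|Y) = Σ_y p(y) H(X|Y=y)
  p(Y=0) = 20/63, H(X|Y=0) = 1.5000
  p(Y=1) = 23/63, H(X|Y=1) = 1.5822
  p(Y=2) = 20/63, H(X|Y=2) = 1.4577
H(X|Y) = 0.3175×1.5000 + 0.3651×1.5822 + 0.3175×1.4577 = 1.5166 bits


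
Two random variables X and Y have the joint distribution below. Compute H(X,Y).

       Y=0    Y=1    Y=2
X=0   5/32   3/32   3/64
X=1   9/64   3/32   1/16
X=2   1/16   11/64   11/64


H(X,Y) = -Σ p(x,y) log₂ p(x,y)
  p(0,0)=5/32: -0.1562 × log₂(0.1562) = 0.4184
  p(0,1)=3/32: -0.0938 × log₂(0.0938) = 0.3202
  p(0,2)=3/64: -0.0469 × log₂(0.0469) = 0.2070
  p(1,0)=9/64: -0.1406 × log₂(0.1406) = 0.3980
  p(1,1)=3/32: -0.0938 × log₂(0.0938) = 0.3202
  p(1,2)=1/16: -0.0625 × log₂(0.0625) = 0.2500
  p(2,0)=1/16: -0.0625 × log₂(0.0625) = 0.2500
  p(2,1)=11/64: -0.1719 × log₂(0.1719) = 0.4367
  p(2,2)=11/64: -0.1719 × log₂(0.1719) = 0.4367
H(X,Y) = 3.0370 bits


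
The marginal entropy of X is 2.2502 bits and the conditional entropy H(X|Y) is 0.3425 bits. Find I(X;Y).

I(X;Y) = H(X) - H(X|Y)
I(X;Y) = 2.2502 - 0.3425 = 1.9077 bits


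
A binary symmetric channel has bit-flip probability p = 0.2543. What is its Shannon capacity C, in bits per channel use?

For BSC with error probability p:
C = 1 - H(p) where H(p) is binary entropy
H(0.2543) = -0.2543 × log₂(0.2543) - 0.7457 × log₂(0.7457)
H(p) = 0.8180
C = 1 - 0.8180 = 0.1820 bits/use


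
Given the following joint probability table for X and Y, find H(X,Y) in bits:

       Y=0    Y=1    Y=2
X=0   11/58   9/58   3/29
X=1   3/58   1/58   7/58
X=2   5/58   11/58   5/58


H(X,Y) = -Σ p(x,y) log₂ p(x,y)
  p(0,0)=11/58: -0.1897 × log₂(0.1897) = 0.4549
  p(0,1)=9/58: -0.1552 × log₂(0.1552) = 0.4171
  p(0,2)=3/29: -0.1034 × log₂(0.1034) = 0.3386
  p(1,0)=3/58: -0.0517 × log₂(0.0517) = 0.2210
  p(1,1)=1/58: -0.0172 × log₂(0.0172) = 0.1010
  p(1,2)=7/58: -0.1207 × log₂(0.1207) = 0.3682
  p(2,0)=5/58: -0.0862 × log₂(0.0862) = 0.3048
  p(2,1)=11/58: -0.1897 × log₂(0.1897) = 0.4549
  p(2,2)=5/58: -0.0862 × log₂(0.0862) = 0.3048
H(X,Y) = 2.9654 bits


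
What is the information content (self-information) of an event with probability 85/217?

Information content I(x) = -log₂(p(x))
I = -log₂(85/217) = -log₂(0.3917)
I = 1.3522 bits


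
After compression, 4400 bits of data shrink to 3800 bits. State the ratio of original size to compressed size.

Compression ratio = Original / Compressed
= 4400 / 3800 = 1.16:1


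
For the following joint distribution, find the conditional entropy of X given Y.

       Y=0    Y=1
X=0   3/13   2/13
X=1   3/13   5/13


H(X|Y) = Σ_y p(y) H(X|Y=y)
  p(Y=0) = 6/13, H(X|Y=0) = 1.0000
  p(Y=1) = 7/13, H(X|Y=1) = 0.8631
H(X|Y) = 0.4615×1.0000 + 0.5385×0.8631 = 0.9263 bits


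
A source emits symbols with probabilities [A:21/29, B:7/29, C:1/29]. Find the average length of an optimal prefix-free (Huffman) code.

Huffman tree construction:
Combine smallest probabilities repeatedly
Resulting codes:
  A: 1 (length 1)
  B: 01 (length 2)
  C: 00 (length 2)
Average length = Σ p(s) × length(s) = 1.2759 bits


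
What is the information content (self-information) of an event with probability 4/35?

Information content I(x) = -log₂(p(x))
I = -log₂(4/35) = -log₂(0.1143)
I = 3.1293 bits


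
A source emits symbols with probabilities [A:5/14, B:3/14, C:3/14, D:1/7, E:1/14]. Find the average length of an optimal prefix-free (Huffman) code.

Huffman tree construction:
Combine smallest probabilities repeatedly
Resulting codes:
  A: 11 (length 2)
  B: 00 (length 2)
  C: 01 (length 2)
  D: 101 (length 3)
  E: 100 (length 3)
Average length = Σ p(s) × length(s) = 2.2143 bits


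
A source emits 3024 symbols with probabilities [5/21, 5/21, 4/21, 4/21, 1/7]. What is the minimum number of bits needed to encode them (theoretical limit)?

Entropy H = 2.2983 bits/symbol
Minimum bits = H × n = 2.2983 × 3024
= 6950.09 bits


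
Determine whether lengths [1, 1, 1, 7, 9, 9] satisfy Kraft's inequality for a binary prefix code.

Kraft inequality: Σ 2^(-l_i) ≤ 1 for prefix-free code
Calculating: 2^(-1) + 2^(-1) + 2^(-1) + 2^(-7) + 2^(-9) + 2^(-9)
= 0.5 + 0.5 + 0.5 + 0.0078125 + 0.001953125 + 0.001953125
= 1.5117
Since 1.5117 > 1, prefix-free code does not exist


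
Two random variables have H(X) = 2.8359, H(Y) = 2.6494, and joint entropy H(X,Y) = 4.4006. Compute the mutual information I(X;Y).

I(X;Y) = H(X) + H(Y) - H(X,Y)
I(X;Y) = 2.8359 + 2.6494 - 4.4006 = 1.0847 bits


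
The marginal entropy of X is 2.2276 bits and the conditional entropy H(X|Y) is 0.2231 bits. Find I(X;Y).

I(X;Y) = H(X) - H(X|Y)
I(X;Y) = 2.2276 - 0.2231 = 2.0045 bits


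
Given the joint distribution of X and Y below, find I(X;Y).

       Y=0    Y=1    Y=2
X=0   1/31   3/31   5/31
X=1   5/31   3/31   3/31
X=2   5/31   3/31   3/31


H(X) = 1.5788, H(Y) = 1.5788, H(X,Y) = 3.0638
I(X;Y) = H(X) + H(Y) - H(X,Y) = 0.0939 bits


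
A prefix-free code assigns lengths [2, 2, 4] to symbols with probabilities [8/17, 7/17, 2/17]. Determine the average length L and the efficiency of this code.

Average length L = Σ p_i × l_i = 2.2353 bits
Entropy H = 1.4021 bits
Efficiency η = H/L × 100% = 62.72%


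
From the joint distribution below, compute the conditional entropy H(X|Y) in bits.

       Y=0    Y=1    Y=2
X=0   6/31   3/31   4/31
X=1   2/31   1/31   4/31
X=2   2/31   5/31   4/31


H(X|Y) = Σ_y p(y) H(X|Y=y)
  p(Y=0) = 10/31, H(X|Y=0) = 1.3710
  p(Y=1) = 9/31, H(X|Y=1) = 1.3516
  p(Y=2) = 12/31, H(X|Y=2) = 1.5850
H(X|Y) = 0.3226×1.3710 + 0.2903×1.3516 + 0.3871×1.5850 = 1.4482 bits


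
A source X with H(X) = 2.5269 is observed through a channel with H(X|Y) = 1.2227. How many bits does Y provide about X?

I(X;Y) = H(X) - H(X|Y)
I(X;Y) = 2.5269 - 1.2227 = 1.3042 bits


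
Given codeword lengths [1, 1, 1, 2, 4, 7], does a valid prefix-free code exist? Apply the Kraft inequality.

Kraft inequality: Σ 2^(-l_i) ≤ 1 for prefix-free code
Calculating: 2^(-1) + 2^(-1) + 2^(-1) + 2^(-2) + 2^(-4) + 2^(-7)
= 0.5 + 0.5 + 0.5 + 0.25 + 0.0625 + 0.0078125
= 1.8203
Since 1.8203 > 1, prefix-free code does not exist


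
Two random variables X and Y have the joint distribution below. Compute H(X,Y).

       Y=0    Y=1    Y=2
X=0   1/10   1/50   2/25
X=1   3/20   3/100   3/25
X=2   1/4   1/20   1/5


H(X,Y) = -Σ p(x,y) log₂ p(x,y)
  p(0,0)=1/10: -0.1000 × log₂(0.1000) = 0.3322
  p(0,1)=1/50: -0.0200 × log₂(0.0200) = 0.1129
  p(0,2)=2/25: -0.0800 × log₂(0.0800) = 0.2915
  p(1,0)=3/20: -0.1500 × log₂(0.1500) = 0.4105
  p(1,1)=3/100: -0.0300 × log₂(0.0300) = 0.1518
  p(1,2)=3/25: -0.1200 × log₂(0.1200) = 0.3671
  p(2,0)=1/4: -0.2500 × log₂(0.2500) = 0.5000
  p(2,1)=1/20: -0.0500 × log₂(0.0500) = 0.2161
  p(2,2)=1/5: -0.2000 × log₂(0.2000) = 0.4644
H(X,Y) = 2.8464 bits


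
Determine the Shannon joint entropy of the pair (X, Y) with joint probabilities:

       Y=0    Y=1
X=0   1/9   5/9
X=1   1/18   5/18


H(X,Y) = -Σ p(x,y) log₂ p(x,y)
  p(0,0)=1/9: -0.1111 × log₂(0.1111) = 0.3522
  p(0,1)=5/9: -0.5556 × log₂(0.5556) = 0.4711
  p(1,0)=1/18: -0.0556 × log₂(0.0556) = 0.2317
  p(1,1)=5/18: -0.2778 × log₂(0.2778) = 0.5133
H(X,Y) = 1.5683 bits


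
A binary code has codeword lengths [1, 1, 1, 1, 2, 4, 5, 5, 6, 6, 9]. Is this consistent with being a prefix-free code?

Kraft inequality: Σ 2^(-l_i) ≤ 1 for prefix-free code
Calculating: 2^(-1) + 2^(-1) + 2^(-1) + 2^(-1) + 2^(-2) + 2^(-4) + 2^(-5) + 2^(-5) + 2^(-6) + 2^(-6) + 2^(-9)
= 0.5 + 0.5 + 0.5 + 0.5 + 0.25 + 0.0625 + 0.03125 + 0.03125 + 0.015625 + 0.015625 + 0.001953125
= 2.4082
Since 2.4082 > 1, prefix-free code does not exist


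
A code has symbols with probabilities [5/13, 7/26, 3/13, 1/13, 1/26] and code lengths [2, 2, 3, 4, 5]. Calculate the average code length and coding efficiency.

Average length L = Σ p_i × l_i = 2.5000 bits
Entropy H = 1.9935 bits
Efficiency η = H/L × 100% = 79.74%


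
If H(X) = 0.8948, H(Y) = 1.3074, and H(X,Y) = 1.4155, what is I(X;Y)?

I(X;Y) = H(X) + H(Y) - H(X,Y)
I(X;Y) = 0.8948 + 1.3074 - 1.4155 = 0.7867 bits


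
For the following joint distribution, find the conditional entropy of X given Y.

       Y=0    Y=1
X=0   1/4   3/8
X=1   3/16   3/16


H(X|Y) = Σ_y p(y) H(X|Y=y)
  p(Y=0) = 7/16, H(X|Y=0) = 0.9852
  p(Y=1) = 9/16, H(X|Y=1) = 0.9183
H(X|Y) = 0.4375×0.9852 + 0.5625×0.9183 = 0.9476 bits


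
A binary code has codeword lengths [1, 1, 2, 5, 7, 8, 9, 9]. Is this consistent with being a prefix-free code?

Kraft inequality: Σ 2^(-l_i) ≤ 1 for prefix-free code
Calculating: 2^(-1) + 2^(-1) + 2^(-2) + 2^(-5) + 2^(-7) + 2^(-8) + 2^(-9) + 2^(-9)
= 0.5 + 0.5 + 0.25 + 0.03125 + 0.0078125 + 0.00390625 + 0.001953125 + 0.001953125
= 1.2969
Since 1.2969 > 1, prefix-free code does not exist


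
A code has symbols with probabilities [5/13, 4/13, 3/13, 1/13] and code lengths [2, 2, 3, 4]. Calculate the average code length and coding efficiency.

Average length L = Σ p_i × l_i = 2.3846 bits
Entropy H = 1.8262 bits
Efficiency η = H/L × 100% = 76.58%


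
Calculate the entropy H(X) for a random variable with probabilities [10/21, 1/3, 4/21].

H(X) = -Σ p(x) log₂ p(x)
  -10/21 × log₂(10/21) = 0.5097
  -1/3 × log₂(1/3) = 0.5283
  -4/21 × log₂(4/21) = 0.4557
H(X) = 1.4937 bits


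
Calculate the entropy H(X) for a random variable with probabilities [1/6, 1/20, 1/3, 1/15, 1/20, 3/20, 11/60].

H(X) = -Σ p(x) log₂ p(x)
  -1/6 × log₂(1/6) = 0.4308
  -1/20 × log₂(1/20) = 0.2161
  -1/3 × log₂(1/3) = 0.5283
  -1/15 × log₂(1/15) = 0.2605
  -1/20 × log₂(1/20) = 0.2161
  -3/20 × log₂(3/20) = 0.4105
  -11/60 × log₂(11/60) = 0.4487
H(X) = 2.5110 bits


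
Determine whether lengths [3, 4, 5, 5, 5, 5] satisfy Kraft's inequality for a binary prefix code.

Kraft inequality: Σ 2^(-l_i) ≤ 1 for prefix-free code
Calculating: 2^(-3) + 2^(-4) + 2^(-5) + 2^(-5) + 2^(-5) + 2^(-5)
= 0.125 + 0.0625 + 0.03125 + 0.03125 + 0.03125 + 0.03125
= 0.3125
Since 0.3125 ≤ 1, prefix-free code exists


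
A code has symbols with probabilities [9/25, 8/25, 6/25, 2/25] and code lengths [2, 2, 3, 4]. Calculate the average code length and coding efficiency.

Average length L = Σ p_i × l_i = 2.4000 bits
Entropy H = 1.8423 bits
Efficiency η = H/L × 100% = 76.76%


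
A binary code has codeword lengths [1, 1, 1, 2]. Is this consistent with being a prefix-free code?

Kraft inequality: Σ 2^(-l_i) ≤ 1 for prefix-free code
Calculating: 2^(-1) + 2^(-1) + 2^(-1) + 2^(-2)
= 0.5 + 0.5 + 0.5 + 0.25
= 1.7500
Since 1.7500 > 1, prefix-free code does not exist


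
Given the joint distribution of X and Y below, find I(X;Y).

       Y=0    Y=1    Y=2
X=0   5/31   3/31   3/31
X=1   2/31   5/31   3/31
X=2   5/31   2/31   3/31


H(X) = 1.5835, H(Y) = 1.5746, H(X,Y) = 3.0881
I(X;Y) = H(X) + H(Y) - H(X,Y) = 0.0699 bits


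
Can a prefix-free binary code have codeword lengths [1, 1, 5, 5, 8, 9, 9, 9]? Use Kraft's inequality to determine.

Kraft inequality: Σ 2^(-l_i) ≤ 1 for prefix-free code
Calculating: 2^(-1) + 2^(-1) + 2^(-5) + 2^(-5) + 2^(-8) + 2^(-9) + 2^(-9) + 2^(-9)
= 0.5 + 0.5 + 0.03125 + 0.03125 + 0.00390625 + 0.001953125 + 0.001953125 + 0.001953125
= 1.0723
Since 1.0723 > 1, prefix-free code does not exist


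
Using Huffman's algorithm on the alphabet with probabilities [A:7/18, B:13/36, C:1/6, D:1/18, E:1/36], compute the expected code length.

Huffman tree construction:
Combine smallest probabilities repeatedly
Resulting codes:
  A: 0 (length 1)
  B: 11 (length 2)
  C: 101 (length 3)
  D: 1001 (length 4)
  E: 1000 (length 4)
Average length = Σ p(s) × length(s) = 1.9444 bits


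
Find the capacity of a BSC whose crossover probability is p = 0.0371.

For BSC with error probability p:
C = 1 - H(p) where H(p) is binary entropy
H(0.0371) = -0.0371 × log₂(0.0371) - 0.9629 × log₂(0.9629)
H(p) = 0.2288
C = 1 - 0.2288 = 0.7712 bits/use


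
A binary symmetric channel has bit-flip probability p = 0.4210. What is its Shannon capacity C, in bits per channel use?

For BSC with error probability p:
C = 1 - H(p) where H(p) is binary entropy
H(0.4210) = -0.4210 × log₂(0.4210) - 0.5790 × log₂(0.5790)
H(p) = 0.9819
C = 1 - 0.9819 = 0.0181 bits/use


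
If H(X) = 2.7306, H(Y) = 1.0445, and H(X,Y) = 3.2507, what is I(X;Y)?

I(X;Y) = H(X) + H(Y) - H(X,Y)
I(X;Y) = 2.7306 + 1.0445 - 3.2507 = 0.5244 bits


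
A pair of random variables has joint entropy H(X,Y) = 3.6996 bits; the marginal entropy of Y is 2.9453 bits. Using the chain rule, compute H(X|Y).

Chain rule: H(X,Y) = H(X|Y) + H(Y)
H(X|Y) = H(X,Y) - H(Y) = 3.6996 - 2.9453 = 0.7543 bits


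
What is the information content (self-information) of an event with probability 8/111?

Information content I(x) = -log₂(p(x))
I = -log₂(8/111) = -log₂(0.0721)
I = 3.7944 bits


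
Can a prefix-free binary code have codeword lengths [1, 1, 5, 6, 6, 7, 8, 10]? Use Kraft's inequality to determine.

Kraft inequality: Σ 2^(-l_i) ≤ 1 for prefix-free code
Calculating: 2^(-1) + 2^(-1) + 2^(-5) + 2^(-6) + 2^(-6) + 2^(-7) + 2^(-8) + 2^(-10)
= 0.5 + 0.5 + 0.03125 + 0.015625 + 0.015625 + 0.0078125 + 0.00390625 + 0.0009765625
= 1.0752
Since 1.0752 > 1, prefix-free code does not exist


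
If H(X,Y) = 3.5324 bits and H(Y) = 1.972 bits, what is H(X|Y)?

Chain rule: H(X,Y) = H(X|Y) + H(Y)
H(X|Y) = H(X,Y) - H(Y) = 3.5324 - 1.972 = 1.5604 bits


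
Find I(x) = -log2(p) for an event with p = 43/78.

Information content I(x) = -log₂(p(x))
I = -log₂(43/78) = -log₂(0.5513)
I = 0.8591 bits


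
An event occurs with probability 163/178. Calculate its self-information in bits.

Information content I(x) = -log₂(p(x))
I = -log₂(163/178) = -log₂(0.9157)
I = 0.1270 bits


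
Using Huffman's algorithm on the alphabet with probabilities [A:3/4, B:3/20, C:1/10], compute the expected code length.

Huffman tree construction:
Combine smallest probabilities repeatedly
Resulting codes:
  A: 1 (length 1)
  B: 01 (length 2)
  C: 00 (length 2)
Average length = Σ p(s) × length(s) = 1.2500 bits


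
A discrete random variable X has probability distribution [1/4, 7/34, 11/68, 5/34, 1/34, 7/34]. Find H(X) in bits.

H(X) = -Σ p(x) log₂ p(x)
  -1/4 × log₂(1/4) = 0.5000
  -7/34 × log₂(7/34) = 0.4694
  -11/68 × log₂(11/68) = 0.4251
  -5/34 × log₂(5/34) = 0.4067
  -1/34 × log₂(1/34) = 0.1496
  -7/34 × log₂(7/34) = 0.4694
H(X) = 2.4203 bits


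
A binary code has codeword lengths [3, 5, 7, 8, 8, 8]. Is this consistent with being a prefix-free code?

Kraft inequality: Σ 2^(-l_i) ≤ 1 for prefix-free code
Calculating: 2^(-3) + 2^(-5) + 2^(-7) + 2^(-8) + 2^(-8) + 2^(-8)
= 0.125 + 0.03125 + 0.0078125 + 0.00390625 + 0.00390625 + 0.00390625
= 0.1758
Since 0.1758 ≤ 1, prefix-free code exists


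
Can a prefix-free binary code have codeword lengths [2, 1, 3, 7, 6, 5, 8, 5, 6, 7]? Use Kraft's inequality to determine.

Kraft inequality: Σ 2^(-l_i) ≤ 1 for prefix-free code
Calculating: 2^(-2) + 2^(-1) + 2^(-3) + 2^(-7) + 2^(-6) + 2^(-5) + 2^(-8) + 2^(-5) + 2^(-6) + 2^(-7)
= 0.25 + 0.5 + 0.125 + 0.0078125 + 0.015625 + 0.03125 + 0.00390625 + 0.03125 + 0.015625 + 0.0078125
= 0.9883
Since 0.9883 ≤ 1, prefix-free code exists


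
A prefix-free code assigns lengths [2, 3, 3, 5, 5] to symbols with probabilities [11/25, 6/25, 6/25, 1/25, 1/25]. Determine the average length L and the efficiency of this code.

Average length L = Σ p_i × l_i = 2.7200 bits
Entropy H = 1.8809 bits
Efficiency η = H/L × 100% = 69.15%


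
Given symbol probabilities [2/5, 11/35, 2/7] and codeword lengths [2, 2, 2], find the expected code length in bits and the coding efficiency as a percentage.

Average length L = Σ p_i × l_i = 2.0000 bits
Entropy H = 1.5700 bits
Efficiency η = H/L × 100% = 78.50%


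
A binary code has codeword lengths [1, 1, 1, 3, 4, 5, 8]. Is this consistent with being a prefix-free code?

Kraft inequality: Σ 2^(-l_i) ≤ 1 for prefix-free code
Calculating: 2^(-1) + 2^(-1) + 2^(-1) + 2^(-3) + 2^(-4) + 2^(-5) + 2^(-8)
= 0.5 + 0.5 + 0.5 + 0.125 + 0.0625 + 0.03125 + 0.00390625
= 1.7227
Since 1.7227 > 1, prefix-free code does not exist


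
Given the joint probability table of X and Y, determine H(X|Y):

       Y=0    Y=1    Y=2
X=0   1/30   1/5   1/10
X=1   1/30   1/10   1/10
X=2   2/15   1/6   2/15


H(X|Y) = Σ_y p(y) H(X|Y=y)
  p(Y=0) = 1/5, H(X|Y=0) = 1.2516
  p(Y=1) = 7/15, H(X|Y=1) = 1.5306
  p(Y=2) = 1/3, H(X|Y=2) = 1.5710
H(X|Y) = 0.2000×1.2516 + 0.4667×1.5306 + 0.3333×1.5710 = 1.4883 bits


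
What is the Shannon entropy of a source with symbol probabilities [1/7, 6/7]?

H(X) = -Σ p(x) log₂ p(x)
  -1/7 × log₂(1/7) = 0.4011
  -6/7 × log₂(6/7) = 0.1906
H(X) = 0.5917 bits


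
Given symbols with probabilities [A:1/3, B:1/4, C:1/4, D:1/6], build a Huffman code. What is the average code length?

Huffman tree construction:
Combine smallest probabilities repeatedly
Resulting codes:
  A: 11 (length 2)
  B: 01 (length 2)
  C: 10 (length 2)
  D: 00 (length 2)
Average length = Σ p(s) × length(s) = 2.0000 bits


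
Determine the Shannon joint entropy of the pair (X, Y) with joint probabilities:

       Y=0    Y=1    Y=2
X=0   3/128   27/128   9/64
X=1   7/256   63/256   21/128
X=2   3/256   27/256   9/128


H(X,Y) = -Σ p(x,y) log₂ p(x,y)
  p(0,0)=3/128: -0.0234 × log₂(0.0234) = 0.1269
  p(0,1)=27/128: -0.2109 × log₂(0.2109) = 0.4736
  p(0,2)=9/64: -0.1406 × log₂(0.1406) = 0.3980
  p(1,0)=7/256: -0.0273 × log₂(0.0273) = 0.1420
  p(1,1)=63/256: -0.2461 × log₂(0.2461) = 0.4978
  p(1,2)=21/128: -0.1641 × log₂(0.1641) = 0.4278
  p(2,0)=3/256: -0.0117 × log₂(0.0117) = 0.0752
  p(2,1)=27/256: -0.1055 × log₂(0.1055) = 0.3423
  p(2,2)=9/128: -0.0703 × log₂(0.0703) = 0.2693
H(X,Y) = 2.7528 bits


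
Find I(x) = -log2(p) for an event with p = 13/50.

Information content I(x) = -log₂(p(x))
I = -log₂(13/50) = -log₂(0.2600)
I = 1.9434 bits


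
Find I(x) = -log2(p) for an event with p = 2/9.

Information content I(x) = -log₂(p(x))
I = -log₂(2/9) = -log₂(0.2222)
I = 2.1699 bits


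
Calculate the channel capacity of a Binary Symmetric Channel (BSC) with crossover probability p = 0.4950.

For BSC with error probability p:
C = 1 - H(p) where H(p) is binary entropy
H(0.4950) = -0.4950 × log₂(0.4950) - 0.5050 × log₂(0.5050)
H(p) = 0.9999
C = 1 - 0.9999 = 0.0001 bits/use


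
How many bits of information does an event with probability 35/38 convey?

Information content I(x) = -log₂(p(x))
I = -log₂(35/38) = -log₂(0.9211)
I = 0.1186 bits


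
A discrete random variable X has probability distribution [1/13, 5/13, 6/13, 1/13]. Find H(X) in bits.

H(X) = -Σ p(x) log₂ p(x)
  -1/13 × log₂(1/13) = 0.2846
  -5/13 × log₂(5/13) = 0.5302
  -6/13 × log₂(6/13) = 0.5148
  -1/13 × log₂(1/13) = 0.2846
H(X) = 1.6143 bits


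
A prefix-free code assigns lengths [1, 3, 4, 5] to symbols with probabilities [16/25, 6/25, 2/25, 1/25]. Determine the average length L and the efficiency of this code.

Average length L = Σ p_i × l_i = 1.8800 bits
Entropy H = 1.3835 bits
Efficiency η = H/L × 100% = 73.59%


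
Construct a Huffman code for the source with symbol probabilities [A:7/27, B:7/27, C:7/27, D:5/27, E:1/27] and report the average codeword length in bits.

Huffman tree construction:
Combine smallest probabilities repeatedly
Resulting codes:
  A: 01 (length 2)
  B: 10 (length 2)
  C: 11 (length 2)
  D: 001 (length 3)
  E: 000 (length 3)
Average length = Σ p(s) × length(s) = 2.2222 bits


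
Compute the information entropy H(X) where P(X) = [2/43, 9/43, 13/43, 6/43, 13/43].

H(X) = -Σ p(x) log₂ p(x)
  -2/43 × log₂(2/43) = 0.2059
  -9/43 × log₂(9/43) = 0.4723
  -13/43 × log₂(13/43) = 0.5218
  -6/43 × log₂(6/43) = 0.3965
  -13/43 × log₂(13/43) = 0.5218
H(X) = 2.1181 bits


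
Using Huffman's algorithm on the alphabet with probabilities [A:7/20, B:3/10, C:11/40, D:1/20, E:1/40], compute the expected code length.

Huffman tree construction:
Combine smallest probabilities repeatedly
Resulting codes:
  A: 11 (length 2)
  B: 10 (length 2)
  C: 01 (length 2)
  D: 001 (length 3)
  E: 000 (length 3)
Average length = Σ p(s) × length(s) = 2.0750 bits


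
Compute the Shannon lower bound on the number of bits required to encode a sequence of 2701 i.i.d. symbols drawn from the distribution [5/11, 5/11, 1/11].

Entropy H = 1.3486 bits/symbol
Minimum bits = H × n = 1.3486 × 2701
= 3642.54 bits


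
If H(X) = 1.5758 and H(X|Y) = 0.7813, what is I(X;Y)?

I(X;Y) = H(X) - H(X|Y)
I(X;Y) = 1.5758 - 0.7813 = 0.7945 bits


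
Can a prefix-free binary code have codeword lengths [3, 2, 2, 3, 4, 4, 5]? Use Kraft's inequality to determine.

Kraft inequality: Σ 2^(-l_i) ≤ 1 for prefix-free code
Calculating: 2^(-3) + 2^(-2) + 2^(-2) + 2^(-3) + 2^(-4) + 2^(-4) + 2^(-5)
= 0.125 + 0.25 + 0.25 + 0.125 + 0.0625 + 0.0625 + 0.03125
= 0.9062
Since 0.9062 ≤ 1, prefix-free code exists


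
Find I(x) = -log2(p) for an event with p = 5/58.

Information content I(x) = -log₂(p(x))
I = -log₂(5/58) = -log₂(0.0862)
I = 3.5361 bits


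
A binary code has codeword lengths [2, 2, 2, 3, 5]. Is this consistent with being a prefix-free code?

Kraft inequality: Σ 2^(-l_i) ≤ 1 for prefix-free code
Calculating: 2^(-2) + 2^(-2) + 2^(-2) + 2^(-3) + 2^(-5)
= 0.25 + 0.25 + 0.25 + 0.125 + 0.03125
= 0.9062
Since 0.9062 ≤ 1, prefix-free code exists


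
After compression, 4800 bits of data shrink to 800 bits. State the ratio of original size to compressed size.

Compression ratio = Original / Compressed
= 4800 / 800 = 6.00:1


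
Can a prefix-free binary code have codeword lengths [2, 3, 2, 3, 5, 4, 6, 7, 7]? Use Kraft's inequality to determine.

Kraft inequality: Σ 2^(-l_i) ≤ 1 for prefix-free code
Calculating: 2^(-2) + 2^(-3) + 2^(-2) + 2^(-3) + 2^(-5) + 2^(-4) + 2^(-6) + 2^(-7) + 2^(-7)
= 0.25 + 0.125 + 0.25 + 0.125 + 0.03125 + 0.0625 + 0.015625 + 0.0078125 + 0.0078125
= 0.8750
Since 0.8750 ≤ 1, prefix-free code exists


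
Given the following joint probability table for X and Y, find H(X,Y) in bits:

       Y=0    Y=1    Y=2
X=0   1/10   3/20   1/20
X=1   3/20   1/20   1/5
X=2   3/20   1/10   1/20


H(X,Y) = -Σ p(x,y) log₂ p(x,y)
  p(0,0)=1/10: -0.1000 × log₂(0.1000) = 0.3322
  p(0,1)=3/20: -0.1500 × log₂(0.1500) = 0.4105
  p(0,2)=1/20: -0.0500 × log₂(0.0500) = 0.2161
  p(1,0)=3/20: -0.1500 × log₂(0.1500) = 0.4105
  p(1,1)=1/20: -0.0500 × log₂(0.0500) = 0.2161
  p(1,2)=1/5: -0.2000 × log₂(0.2000) = 0.4644
  p(2,0)=3/20: -0.1500 × log₂(0.1500) = 0.4105
  p(2,1)=1/10: -0.1000 × log₂(0.1000) = 0.3322
  p(2,2)=1/20: -0.0500 × log₂(0.0500) = 0.2161
H(X,Y) = 3.0087 bits


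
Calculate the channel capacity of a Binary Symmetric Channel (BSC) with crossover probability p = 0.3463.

For BSC with error probability p:
C = 1 - H(p) where H(p) is binary entropy
H(0.3463) = -0.3463 × log₂(0.3463) - 0.6537 × log₂(0.6537)
H(p) = 0.9307
C = 1 - 0.9307 = 0.0693 bits/use


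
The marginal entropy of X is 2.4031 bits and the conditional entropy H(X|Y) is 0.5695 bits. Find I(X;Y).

I(X;Y) = H(X) - H(X|Y)
I(X;Y) = 2.4031 - 0.5695 = 1.8336 bits


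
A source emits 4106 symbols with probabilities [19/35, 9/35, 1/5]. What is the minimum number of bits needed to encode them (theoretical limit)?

Entropy H = 1.4467 bits/symbol
Minimum bits = H × n = 1.4467 × 4106
= 5940.03 bits


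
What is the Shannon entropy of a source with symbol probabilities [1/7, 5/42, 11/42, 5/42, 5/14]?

H(X) = -Σ p(x) log₂ p(x)
  -1/7 × log₂(1/7) = 0.4011
  -5/42 × log₂(5/42) = 0.3655
  -11/42 × log₂(11/42) = 0.5062
  -5/42 × log₂(5/42) = 0.3655
  -5/14 × log₂(5/14) = 0.5305
H(X) = 2.1688 bits


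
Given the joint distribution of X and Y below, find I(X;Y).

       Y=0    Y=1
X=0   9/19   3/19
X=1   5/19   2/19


H(X) = 0.9495, H(Y) = 0.8315, H(X,Y) = 1.7798
I(X;Y) = H(X) + H(Y) - H(X,Y) = 0.0011 bits


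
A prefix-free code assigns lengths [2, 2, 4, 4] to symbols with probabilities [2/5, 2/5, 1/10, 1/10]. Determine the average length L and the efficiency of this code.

Average length L = Σ p_i × l_i = 2.4000 bits
Entropy H = 1.7219 bits
Efficiency η = H/L × 100% = 71.75%


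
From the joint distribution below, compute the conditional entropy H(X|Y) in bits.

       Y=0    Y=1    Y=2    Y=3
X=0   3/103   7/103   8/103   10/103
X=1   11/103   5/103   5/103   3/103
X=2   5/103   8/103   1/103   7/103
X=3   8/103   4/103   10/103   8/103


H(X|Y) = Σ_y p(y) H(X|Y=y)
  p(Y=0) = 27/103, H(X|Y=0) = 1.8505
  p(Y=1) = 24/103, H(X|Y=1) = 1.9491
  p(Y=2) = 24/103, H(X|Y=2) = 1.7171
  p(Y=3) = 28/103, H(X|Y=3) = 1.8922
H(X|Y) = 0.2621×1.8505 + 0.2330×1.9491 + 0.2330×1.7171 + 0.2718×1.8922 = 1.8537 bits


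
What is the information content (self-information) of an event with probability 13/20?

Information content I(x) = -log₂(p(x))
I = -log₂(13/20) = -log₂(0.6500)
I = 0.6215 bits


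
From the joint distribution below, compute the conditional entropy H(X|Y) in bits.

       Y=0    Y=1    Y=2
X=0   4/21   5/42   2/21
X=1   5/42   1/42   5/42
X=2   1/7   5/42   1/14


H(X|Y) = Σ_y p(y) H(X|Y=y)
  p(Y=0) = 19/42, H(X|Y=0) = 1.5574
  p(Y=1) = 11/42, H(X|Y=1) = 1.3486
  p(Y=2) = 2/7, H(X|Y=2) = 1.5546
H(X|Y) = 0.4524×1.5574 + 0.2619×1.3486 + 0.2857×1.5546 = 1.5019 bits


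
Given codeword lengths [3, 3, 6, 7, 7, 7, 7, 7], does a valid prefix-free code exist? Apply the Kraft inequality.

Kraft inequality: Σ 2^(-l_i) ≤ 1 for prefix-free code
Calculating: 2^(-3) + 2^(-3) + 2^(-6) + 2^(-7) + 2^(-7) + 2^(-7) + 2^(-7) + 2^(-7)
= 0.125 + 0.125 + 0.015625 + 0.0078125 + 0.0078125 + 0.0078125 + 0.0078125 + 0.0078125
= 0.3047
Since 0.3047 ≤ 1, prefix-free code exists


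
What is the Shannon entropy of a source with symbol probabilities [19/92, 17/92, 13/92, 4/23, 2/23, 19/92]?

H(X) = -Σ p(x) log₂ p(x)
  -19/92 × log₂(19/92) = 0.4700
  -17/92 × log₂(17/92) = 0.4501
  -13/92 × log₂(13/92) = 0.3989
  -4/23 × log₂(4/23) = 0.4389
  -2/23 × log₂(2/23) = 0.3064
  -19/92 × log₂(19/92) = 0.4700
H(X) = 2.5343 bits


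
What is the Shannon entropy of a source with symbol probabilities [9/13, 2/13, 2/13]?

H(X) = -Σ p(x) log₂ p(x)
  -9/13 × log₂(9/13) = 0.3673
  -2/13 × log₂(2/13) = 0.4155
  -2/13 × log₂(2/13) = 0.4155
H(X) = 1.1982 bits


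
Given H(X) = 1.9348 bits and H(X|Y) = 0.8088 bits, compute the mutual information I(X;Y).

I(X;Y) = H(X) - H(X|Y)
I(X;Y) = 1.9348 - 0.8088 = 1.126 bits


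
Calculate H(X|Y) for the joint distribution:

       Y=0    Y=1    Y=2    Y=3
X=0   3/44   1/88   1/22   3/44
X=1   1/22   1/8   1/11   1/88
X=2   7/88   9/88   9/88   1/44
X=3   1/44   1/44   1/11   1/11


H(X|Y) = Σ_y p(y) H(X|Y=y)
  p(Y=0) = 19/88, H(X|Y=0) = 1.8710
  p(Y=1) = 23/88, H(X|Y=1) = 1.5417
  p(Y=2) = 29/88, H(X|Y=2) = 1.9432
  p(Y=3) = 17/88, H(X|Y=3) = 1.6457
H(X|Y) = 0.2159×1.8710 + 0.2614×1.5417 + 0.3295×1.9432 + 0.1932×1.6457 = 1.7652 bits


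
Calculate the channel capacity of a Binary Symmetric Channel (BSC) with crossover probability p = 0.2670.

For BSC with error probability p:
C = 1 - H(p) where H(p) is binary entropy
H(0.2670) = -0.2670 × log₂(0.2670) - 0.7330 × log₂(0.7330)
H(p) = 0.8371
C = 1 - 0.8371 = 0.1629 bits/use


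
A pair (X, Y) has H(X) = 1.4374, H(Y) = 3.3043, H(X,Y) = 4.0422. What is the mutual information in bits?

I(X;Y) = H(X) + H(Y) - H(X,Y)
I(X;Y) = 1.4374 + 3.3043 - 4.0422 = 0.6995 bits


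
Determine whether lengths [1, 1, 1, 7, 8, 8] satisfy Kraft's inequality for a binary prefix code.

Kraft inequality: Σ 2^(-l_i) ≤ 1 for prefix-free code
Calculating: 2^(-1) + 2^(-1) + 2^(-1) + 2^(-7) + 2^(-8) + 2^(-8)
= 0.5 + 0.5 + 0.5 + 0.0078125 + 0.00390625 + 0.00390625
= 1.5156
Since 1.5156 > 1, prefix-free code does not exist


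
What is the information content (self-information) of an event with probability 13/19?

Information content I(x) = -log₂(p(x))
I = -log₂(13/19) = -log₂(0.6842)
I = 0.5475 bits


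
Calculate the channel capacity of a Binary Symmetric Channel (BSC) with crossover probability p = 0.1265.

For BSC with error probability p:
C = 1 - H(p) where H(p) is binary entropy
H(0.1265) = -0.1265 × log₂(0.1265) - 0.8735 × log₂(0.8735)
H(p) = 0.5478
C = 1 - 0.5478 = 0.4522 bits/use


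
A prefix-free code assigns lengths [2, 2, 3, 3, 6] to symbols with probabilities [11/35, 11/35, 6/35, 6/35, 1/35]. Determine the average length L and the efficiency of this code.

Average length L = Σ p_i × l_i = 2.4571 bits
Entropy H = 2.0685 bits
Efficiency η = H/L × 100% = 84.18%


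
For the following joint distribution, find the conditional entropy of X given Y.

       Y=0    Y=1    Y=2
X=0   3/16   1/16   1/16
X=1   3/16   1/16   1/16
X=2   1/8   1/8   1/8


H(X|Y) = Σ_y p(y) H(X|Y=y)
  p(Y=0) = 1/2, H(X|Y=0) = 1.5613
  p(Y=1) = 1/4, H(X|Y=1) = 1.5000
  p(Y=2) = 1/4, H(X|Y=2) = 1.5000
H(X|Y) = 0.5000×1.5613 + 0.2500×1.5000 + 0.2500×1.5000 = 1.5306 bits


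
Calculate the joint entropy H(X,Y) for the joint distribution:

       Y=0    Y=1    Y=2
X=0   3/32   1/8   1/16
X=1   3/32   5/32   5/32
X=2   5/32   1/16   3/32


H(X,Y) = -Σ p(x,y) log₂ p(x,y)
  p(0,0)=3/32: -0.0938 × log₂(0.0938) = 0.3202
  p(0,1)=1/8: -0.1250 × log₂(0.1250) = 0.3750
  p(0,2)=1/16: -0.0625 × log₂(0.0625) = 0.2500
  p(1,0)=3/32: -0.0938 × log₂(0.0938) = 0.3202
  p(1,1)=5/32: -0.1562 × log₂(0.1562) = 0.4184
  p(1,2)=5/32: -0.1562 × log₂(0.1562) = 0.4184
  p(2,0)=5/32: -0.1562 × log₂(0.1562) = 0.4184
  p(2,1)=1/16: -0.0625 × log₂(0.0625) = 0.2500
  p(2,2)=3/32: -0.0938 × log₂(0.0938) = 0.3202
H(X,Y) = 3.0908 bits


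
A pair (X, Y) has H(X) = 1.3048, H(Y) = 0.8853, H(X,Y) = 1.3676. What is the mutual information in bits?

I(X;Y) = H(X) + H(Y) - H(X,Y)
I(X;Y) = 1.3048 + 0.8853 - 1.3676 = 0.8225 bits


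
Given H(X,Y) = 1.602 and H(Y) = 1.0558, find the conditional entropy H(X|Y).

Chain rule: H(X,Y) = H(X|Y) + H(Y)
H(X|Y) = H(X,Y) - H(Y) = 1.602 - 1.0558 = 0.5462 bits


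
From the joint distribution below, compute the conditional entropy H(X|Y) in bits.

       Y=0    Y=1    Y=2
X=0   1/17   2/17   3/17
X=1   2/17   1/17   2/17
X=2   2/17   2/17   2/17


H(X|Y) = Σ_y p(y) H(X|Y=y)
  p(Y=0) = 5/17, H(X|Y=0) = 1.5219
  p(Y=1) = 5/17, H(X|Y=1) = 1.5219
  p(Y=2) = 7/17, H(X|Y=2) = 1.5567
H(X|Y) = 0.2941×1.5219 + 0.2941×1.5219 + 0.4118×1.5567 = 1.5362 bits


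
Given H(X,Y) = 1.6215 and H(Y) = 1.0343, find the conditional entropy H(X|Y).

Chain rule: H(X,Y) = H(X|Y) + H(Y)
H(X|Y) = H(X,Y) - H(Y) = 1.6215 - 1.0343 = 0.5872 bits


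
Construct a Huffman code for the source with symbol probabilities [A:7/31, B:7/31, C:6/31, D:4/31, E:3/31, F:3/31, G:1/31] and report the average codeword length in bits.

Huffman tree construction:
Combine smallest probabilities repeatedly
Resulting codes:
  A: 00 (length 2)
  B: 01 (length 2)
  C: 111 (length 3)
  D: 101 (length 3)
  E: 1101 (length 4)
  F: 100 (length 3)
  G: 1100 (length 4)
Average length = Σ p(s) × length(s) = 2.6774 bits


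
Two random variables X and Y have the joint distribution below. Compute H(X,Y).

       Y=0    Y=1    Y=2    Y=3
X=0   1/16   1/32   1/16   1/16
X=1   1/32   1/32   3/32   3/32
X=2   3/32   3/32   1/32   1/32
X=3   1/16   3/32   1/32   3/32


H(X,Y) = -Σ p(x,y) log₂ p(x,y)
  p(0,0)=1/16: -0.0625 × log₂(0.0625) = 0.2500
  p(0,1)=1/32: -0.0312 × log₂(0.0312) = 0.1562
  p(0,2)=1/16: -0.0625 × log₂(0.0625) = 0.2500
  p(0,3)=1/16: -0.0625 × log₂(0.0625) = 0.2500
  p(1,0)=1/32: -0.0312 × log₂(0.0312) = 0.1562
  p(1,1)=1/32: -0.0312 × log₂(0.0312) = 0.1562
  p(1,2)=3/32: -0.0938 × log₂(0.0938) = 0.3202
  p(1,3)=3/32: -0.0938 × log₂(0.0938) = 0.3202
  p(2,0)=3/32: -0.0938 × log₂(0.0938) = 0.3202
  p(2,1)=3/32: -0.0938 × log₂(0.0938) = 0.3202
  p(2,2)=1/32: -0.0312 × log₂(0.0312) = 0.1562
  p(2,3)=1/32: -0.0312 × log₂(0.0312) = 0.1562
  p(3,0)=1/16: -0.0625 × log₂(0.0625) = 0.2500
  p(3,1)=3/32: -0.0938 × log₂(0.0938) = 0.3202
  p(3,2)=1/32: -0.0312 × log₂(0.0312) = 0.1562
  p(3,3)=3/32: -0.0938 × log₂(0.0938) = 0.3202
H(X,Y) = 3.8585 bits


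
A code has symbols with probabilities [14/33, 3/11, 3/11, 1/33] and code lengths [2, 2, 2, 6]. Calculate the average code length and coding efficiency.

Average length L = Σ p_i × l_i = 2.1212 bits
Entropy H = 1.7001 bits
Efficiency η = H/L × 100% = 80.15%


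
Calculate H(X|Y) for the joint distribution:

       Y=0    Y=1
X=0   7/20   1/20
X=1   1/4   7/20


H(X|Y) = Σ_y p(y) H(X|Y=y)
  p(Y=0) = 3/5, H(X|Y=0) = 0.9799
  p(Y=1) = 2/5, H(X|Y=1) = 0.5436
H(X|Y) = 0.6000×0.9799 + 0.4000×0.5436 = 0.8053 bits


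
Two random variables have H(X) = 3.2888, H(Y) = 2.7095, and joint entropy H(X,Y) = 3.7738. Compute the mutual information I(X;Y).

I(X;Y) = H(X) + H(Y) - H(X,Y)
I(X;Y) = 3.2888 + 2.7095 - 3.7738 = 2.2245 bits


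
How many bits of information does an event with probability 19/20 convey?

Information content I(x) = -log₂(p(x))
I = -log₂(19/20) = -log₂(0.9500)
I = 0.0740 bits


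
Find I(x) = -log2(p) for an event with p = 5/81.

Information content I(x) = -log₂(p(x))
I = -log₂(5/81) = -log₂(0.0617)
I = 4.0179 bits


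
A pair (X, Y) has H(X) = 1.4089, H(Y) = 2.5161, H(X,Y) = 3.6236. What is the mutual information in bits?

I(X;Y) = H(X) + H(Y) - H(X,Y)
I(X;Y) = 1.4089 + 2.5161 - 3.6236 = 0.3014 bits


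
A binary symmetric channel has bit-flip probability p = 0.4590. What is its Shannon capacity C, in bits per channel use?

For BSC with error probability p:
C = 1 - H(p) where H(p) is binary entropy
H(0.4590) = -0.4590 × log₂(0.4590) - 0.5410 × log₂(0.5410)
H(p) = 0.9951
C = 1 - 0.9951 = 0.0049 bits/use


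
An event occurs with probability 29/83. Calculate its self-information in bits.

Information content I(x) = -log₂(p(x))
I = -log₂(29/83) = -log₂(0.3494)
I = 1.5171 bits


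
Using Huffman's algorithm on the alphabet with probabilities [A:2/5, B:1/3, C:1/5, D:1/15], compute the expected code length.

Huffman tree construction:
Combine smallest probabilities repeatedly
Resulting codes:
  A: 0 (length 1)
  B: 11 (length 2)
  C: 101 (length 3)
  D: 100 (length 3)
Average length = Σ p(s) × length(s) = 1.8667 bits


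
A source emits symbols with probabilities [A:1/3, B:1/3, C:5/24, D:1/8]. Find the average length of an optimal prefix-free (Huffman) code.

Huffman tree construction:
Combine smallest probabilities repeatedly
Resulting codes:
  A: 10 (length 2)
  B: 11 (length 2)
  C: 01 (length 2)
  D: 00 (length 2)
Average length = Σ p(s) × length(s) = 2.0000 bits


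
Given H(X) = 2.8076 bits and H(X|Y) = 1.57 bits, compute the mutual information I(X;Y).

I(X;Y) = H(X) - H(X|Y)
I(X;Y) = 2.8076 - 1.57 = 1.2376 bits


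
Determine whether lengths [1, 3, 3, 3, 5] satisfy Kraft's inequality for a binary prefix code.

Kraft inequality: Σ 2^(-l_i) ≤ 1 for prefix-free code
Calculating: 2^(-1) + 2^(-3) + 2^(-3) + 2^(-3) + 2^(-5)
= 0.5 + 0.125 + 0.125 + 0.125 + 0.03125
= 0.9062
Since 0.9062 ≤ 1, prefix-free code exists
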